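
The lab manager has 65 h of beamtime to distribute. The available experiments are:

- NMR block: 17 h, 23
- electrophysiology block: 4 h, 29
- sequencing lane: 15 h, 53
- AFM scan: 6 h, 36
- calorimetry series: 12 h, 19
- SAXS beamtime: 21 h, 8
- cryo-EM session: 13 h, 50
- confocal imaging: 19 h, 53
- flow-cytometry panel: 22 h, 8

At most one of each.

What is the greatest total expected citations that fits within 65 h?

221

Electrophysiology block + sequencing lane + AFM scan + cryo-EM session + confocal imaging uses 57 of the 65 h and totals 221.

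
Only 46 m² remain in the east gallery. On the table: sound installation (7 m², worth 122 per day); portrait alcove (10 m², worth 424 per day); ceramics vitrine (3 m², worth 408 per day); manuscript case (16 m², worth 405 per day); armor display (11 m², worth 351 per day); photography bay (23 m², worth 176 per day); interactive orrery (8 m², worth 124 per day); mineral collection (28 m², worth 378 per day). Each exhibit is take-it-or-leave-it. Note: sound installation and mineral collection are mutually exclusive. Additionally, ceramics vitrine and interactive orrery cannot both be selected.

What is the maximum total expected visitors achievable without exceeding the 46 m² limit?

1588

Ranking by ratio (expected visitors/m²): ceramics vitrine 136.00, portrait alcove 42.40, armor display 31.91, manuscript case 25.31.
Taking portrait alcove + ceramics vitrine + manuscript case + armor display: 40 m² used, 1588 in expected visitors.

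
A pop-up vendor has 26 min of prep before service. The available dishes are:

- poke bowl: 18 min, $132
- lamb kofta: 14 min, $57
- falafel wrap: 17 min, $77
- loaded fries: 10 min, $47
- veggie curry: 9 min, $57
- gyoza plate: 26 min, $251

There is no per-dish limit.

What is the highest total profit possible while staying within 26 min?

The ratio ordering already packs tightly: gyoza plate, 26 min, 251.

251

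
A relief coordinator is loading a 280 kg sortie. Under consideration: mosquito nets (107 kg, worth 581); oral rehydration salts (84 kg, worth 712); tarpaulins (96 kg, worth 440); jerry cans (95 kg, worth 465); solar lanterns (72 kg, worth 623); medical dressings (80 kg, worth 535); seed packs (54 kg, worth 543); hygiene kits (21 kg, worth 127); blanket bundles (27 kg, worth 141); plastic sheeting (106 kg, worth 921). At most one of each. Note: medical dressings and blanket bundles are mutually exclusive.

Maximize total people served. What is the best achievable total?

Density check — seed packs 10.06, plastic sheeting 8.69, solar lanterns 8.65 are the best per kg.
Taking solar lanterns + seed packs + hygiene kits + blanket bundles + plastic sheeting: 280 kg used, 2355 in people served.
Every other selection either busts 280 kg or breaks a pairing rule or fails to beat 2355.

2355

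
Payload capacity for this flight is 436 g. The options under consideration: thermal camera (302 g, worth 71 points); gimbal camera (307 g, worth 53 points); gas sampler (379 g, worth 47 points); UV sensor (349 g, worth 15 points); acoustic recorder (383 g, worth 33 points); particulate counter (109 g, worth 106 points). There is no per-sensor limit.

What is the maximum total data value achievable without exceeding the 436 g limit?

424

Taking 4×particulate counter: 436 g used, 424 in data value.
Every other selection either busts 436 g or fails to beat 424.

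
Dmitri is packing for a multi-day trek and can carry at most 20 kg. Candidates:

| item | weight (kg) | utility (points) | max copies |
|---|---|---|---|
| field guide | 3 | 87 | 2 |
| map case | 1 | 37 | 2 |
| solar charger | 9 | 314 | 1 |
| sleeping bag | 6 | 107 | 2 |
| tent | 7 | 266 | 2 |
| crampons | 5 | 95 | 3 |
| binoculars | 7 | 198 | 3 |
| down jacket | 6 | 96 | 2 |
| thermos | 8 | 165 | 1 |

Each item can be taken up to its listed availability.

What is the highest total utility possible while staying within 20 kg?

706

By utility per kg: tent 38.00, map case 37.00, solar charger 34.89, field guide 29.00 lead.
Taking the top-ratio items first gives field guide + 2×map case + 2×tent for 693 (19 kg).
Replace 2×map case with field guide: the trade gains 13 net, giving 706 at 20 kg.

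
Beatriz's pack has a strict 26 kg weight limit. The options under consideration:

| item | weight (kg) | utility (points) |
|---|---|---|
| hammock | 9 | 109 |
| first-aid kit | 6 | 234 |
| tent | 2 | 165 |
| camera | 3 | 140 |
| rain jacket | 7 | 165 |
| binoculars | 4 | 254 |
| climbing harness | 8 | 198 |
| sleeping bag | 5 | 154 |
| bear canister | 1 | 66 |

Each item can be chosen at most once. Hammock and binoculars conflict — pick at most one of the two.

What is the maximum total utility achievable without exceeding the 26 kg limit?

1071

A density-first pass picks first-aid kit + tent + camera + binoculars + sleeping bag + bear canister — 1013 at 21 kg.
Dropping camera frees 3 kg; slotting in climbing harness (8 kg) lifts the total to 1071 at 26 kg.
An exhaustive check of the 512 subsets confirms 1071.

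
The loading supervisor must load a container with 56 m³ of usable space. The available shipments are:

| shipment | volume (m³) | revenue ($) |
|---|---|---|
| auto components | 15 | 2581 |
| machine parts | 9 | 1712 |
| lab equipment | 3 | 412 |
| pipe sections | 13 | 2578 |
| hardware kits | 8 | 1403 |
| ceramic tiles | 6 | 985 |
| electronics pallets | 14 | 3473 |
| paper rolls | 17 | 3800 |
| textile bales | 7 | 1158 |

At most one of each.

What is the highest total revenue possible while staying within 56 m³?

11975

Ranking by ratio (revenue/m³): electronics pallets 248.07, paper rolls 223.53, pipe sections 198.31, machine parts 190.22.
The ratio ordering already packs tightly: machine parts + lab equipment + pipe sections + electronics pallets + paper rolls, 56 m³, 11975.
The closest alternative, lab equipment + pipe sections + hardware kits + electronics pallets + paper rolls, reaches only 11666.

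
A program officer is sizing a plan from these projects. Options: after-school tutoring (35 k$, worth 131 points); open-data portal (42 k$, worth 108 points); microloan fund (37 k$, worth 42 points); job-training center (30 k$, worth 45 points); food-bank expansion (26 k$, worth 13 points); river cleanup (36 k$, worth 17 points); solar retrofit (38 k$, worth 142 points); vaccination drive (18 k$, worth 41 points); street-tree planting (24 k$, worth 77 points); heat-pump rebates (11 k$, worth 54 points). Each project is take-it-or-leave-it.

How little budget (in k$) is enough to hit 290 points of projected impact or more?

84

Minimise k$ subject to total projected impact ≥ 290.
after-school tutoring + solar retrofit + heat-pump rebates reaches 327 using 84 k$.
Any bundle with less than 84 k$ falls short of 290.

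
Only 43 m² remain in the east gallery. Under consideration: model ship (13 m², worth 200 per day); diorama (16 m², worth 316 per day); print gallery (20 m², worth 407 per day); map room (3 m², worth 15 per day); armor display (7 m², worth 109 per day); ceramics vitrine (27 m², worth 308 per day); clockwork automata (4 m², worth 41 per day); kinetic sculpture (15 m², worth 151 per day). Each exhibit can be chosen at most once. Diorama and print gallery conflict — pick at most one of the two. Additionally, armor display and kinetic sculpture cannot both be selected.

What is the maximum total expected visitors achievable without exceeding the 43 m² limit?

Taking model ship + print gallery + map room + armor display: 43 m² used, 731 in expected visitors.

731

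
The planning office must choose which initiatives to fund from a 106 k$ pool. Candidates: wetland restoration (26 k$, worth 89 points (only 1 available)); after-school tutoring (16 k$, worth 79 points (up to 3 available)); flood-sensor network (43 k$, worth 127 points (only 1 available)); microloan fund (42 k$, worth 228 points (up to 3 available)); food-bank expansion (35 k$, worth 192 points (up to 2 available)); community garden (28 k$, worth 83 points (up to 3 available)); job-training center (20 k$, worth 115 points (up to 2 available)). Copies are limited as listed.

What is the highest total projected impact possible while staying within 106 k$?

A density-first pass picks after-school tutoring + food-bank expansion + 2×job-training center — 501 at 91 k$.
Replace job-training center with food-bank expansion: the trade gains 77 net, giving 578 at 106 k$.
Nothing else within 106 k$ beats 578.

578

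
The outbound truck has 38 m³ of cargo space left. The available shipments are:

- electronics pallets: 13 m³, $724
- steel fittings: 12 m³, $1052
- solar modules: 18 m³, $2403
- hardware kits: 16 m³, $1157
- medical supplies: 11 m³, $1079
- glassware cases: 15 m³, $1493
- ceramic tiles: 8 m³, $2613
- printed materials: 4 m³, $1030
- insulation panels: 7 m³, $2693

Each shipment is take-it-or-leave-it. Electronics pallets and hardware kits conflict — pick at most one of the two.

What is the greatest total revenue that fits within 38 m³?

Taking solar modules + ceramic tiles + printed materials + insulation panels: 37 m³ used, 8739 in revenue.
That's the maximum — no feasible swap from here does better than 8739.

8739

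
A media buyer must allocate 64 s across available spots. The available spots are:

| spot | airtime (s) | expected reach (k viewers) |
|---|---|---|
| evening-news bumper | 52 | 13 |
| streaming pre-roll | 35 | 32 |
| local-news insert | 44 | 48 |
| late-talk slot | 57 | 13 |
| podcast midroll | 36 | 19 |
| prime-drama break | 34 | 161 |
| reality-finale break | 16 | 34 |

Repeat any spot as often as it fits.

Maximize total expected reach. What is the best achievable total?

Prime-drama break + reality-finale break uses 50 of the 64 s and totals 195.

195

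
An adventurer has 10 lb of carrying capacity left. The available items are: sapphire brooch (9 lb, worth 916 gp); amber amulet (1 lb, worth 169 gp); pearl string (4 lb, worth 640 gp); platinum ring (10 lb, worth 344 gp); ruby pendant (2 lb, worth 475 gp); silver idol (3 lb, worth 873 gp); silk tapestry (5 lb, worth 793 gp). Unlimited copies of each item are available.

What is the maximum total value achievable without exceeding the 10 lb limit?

Best packing: amber amulet + 3×silver idol — 10 lb, 2788 total.
Nothing else within 10 lb beats 2788.

2788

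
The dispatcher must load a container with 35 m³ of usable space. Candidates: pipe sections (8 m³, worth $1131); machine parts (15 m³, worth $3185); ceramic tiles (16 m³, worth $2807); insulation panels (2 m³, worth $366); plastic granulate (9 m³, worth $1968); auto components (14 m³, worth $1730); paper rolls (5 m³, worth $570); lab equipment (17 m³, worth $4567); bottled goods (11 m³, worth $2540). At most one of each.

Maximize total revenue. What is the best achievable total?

8118

A density-first pass picks insulation panels + paper rolls + lab equipment + bottled goods — 8043 at 35 m³.
Dropping paper rolls and bottled goods frees 16 m³; slotting in machine parts (15 m³) lifts the total to 8118 at 34 m³.
Nothing else within 35 m³ beats 8118.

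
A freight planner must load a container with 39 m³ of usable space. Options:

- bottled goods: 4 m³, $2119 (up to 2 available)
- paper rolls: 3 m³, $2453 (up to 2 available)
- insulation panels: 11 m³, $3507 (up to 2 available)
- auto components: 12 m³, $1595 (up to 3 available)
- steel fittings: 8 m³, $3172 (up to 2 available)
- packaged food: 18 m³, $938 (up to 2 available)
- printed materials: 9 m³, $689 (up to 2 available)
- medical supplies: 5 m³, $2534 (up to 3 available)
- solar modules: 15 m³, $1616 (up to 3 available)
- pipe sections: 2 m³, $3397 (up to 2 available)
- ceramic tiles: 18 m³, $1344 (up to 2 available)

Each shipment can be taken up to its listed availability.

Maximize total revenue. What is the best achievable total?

Ranking by ratio (revenue/m³): pipe sections 1698.50, paper rolls 817.67, bottled goods 529.75.
The ratio heuristic lands on 2×bottled goods + 2×paper rolls + 3×medical supplies + 2×pipe sections (23540) but leaves 6 m³ idle.
Dropping 2×medical supplies frees 10 m³; slotting in 2×steel fittings (16 m³) lifts the total to 24816 at 39 m³.
No other feasible combination exceeds 24816.

24816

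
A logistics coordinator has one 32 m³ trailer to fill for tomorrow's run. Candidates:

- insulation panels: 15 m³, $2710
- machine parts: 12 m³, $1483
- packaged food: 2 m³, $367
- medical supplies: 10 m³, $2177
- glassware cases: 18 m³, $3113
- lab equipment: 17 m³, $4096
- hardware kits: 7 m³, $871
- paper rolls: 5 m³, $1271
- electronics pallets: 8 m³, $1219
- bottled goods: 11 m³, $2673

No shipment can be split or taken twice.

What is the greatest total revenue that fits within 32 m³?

7544

Greedy by ratio would take packaged food + medical supplies + paper rolls + bottled goods: 28 m³ used, total 6488.
Replace packaged food and bottled goods with lab equipment: the trade gains 1056 net, giving 7544 at 32 m³.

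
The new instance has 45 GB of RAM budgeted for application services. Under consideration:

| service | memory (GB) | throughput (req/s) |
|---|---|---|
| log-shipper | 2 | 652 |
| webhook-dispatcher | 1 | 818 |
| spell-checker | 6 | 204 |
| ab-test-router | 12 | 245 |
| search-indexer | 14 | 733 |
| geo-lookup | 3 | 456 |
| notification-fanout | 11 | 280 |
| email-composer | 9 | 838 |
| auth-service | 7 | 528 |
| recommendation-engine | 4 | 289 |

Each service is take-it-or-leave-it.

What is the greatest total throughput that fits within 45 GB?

4314

The ratio ordering already packs tightly: log-shipper + webhook-dispatcher + search-indexer + geo-lookup + email-composer + auth-service + recommendation-engine, 40 GB, 4314.
Runner-up log-shipper + webhook-dispatcher + spell-checker + search-indexer + geo-lookup + email-composer + auth-service tops out at 4229.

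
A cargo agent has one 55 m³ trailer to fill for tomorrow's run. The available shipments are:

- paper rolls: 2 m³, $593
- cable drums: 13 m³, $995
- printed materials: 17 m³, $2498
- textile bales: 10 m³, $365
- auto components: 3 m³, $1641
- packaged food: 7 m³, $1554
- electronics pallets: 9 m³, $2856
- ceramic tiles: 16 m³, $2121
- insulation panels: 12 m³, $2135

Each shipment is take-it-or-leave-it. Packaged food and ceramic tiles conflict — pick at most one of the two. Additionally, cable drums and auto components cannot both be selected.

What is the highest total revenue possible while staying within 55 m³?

The ratio ordering already packs tightly: paper rolls + printed materials + auto components + packaged food + electronics pallets + insulation panels, 50 m³, 11277.
The closest alternative, printed materials + auto components + packaged food + electronics pallets + insulation panels, reaches only 10684.

11277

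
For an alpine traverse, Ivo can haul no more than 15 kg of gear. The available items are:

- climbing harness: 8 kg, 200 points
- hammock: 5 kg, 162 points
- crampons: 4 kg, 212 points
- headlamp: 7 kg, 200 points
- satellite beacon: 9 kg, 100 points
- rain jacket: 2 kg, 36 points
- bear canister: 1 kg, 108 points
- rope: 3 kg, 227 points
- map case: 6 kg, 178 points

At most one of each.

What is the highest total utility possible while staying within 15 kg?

747

A density-first pass picks hammock + crampons + rain jacket + bear canister + rope — 745 at 15 kg.
Dropping hammock and rain jacket frees 7 kg; slotting in headlamp (7 kg) lifts the total to 747 at 15 kg.
Next best is hammock + crampons + rain jacket + bear canister + rope at 745 (15 kg) — short by 2.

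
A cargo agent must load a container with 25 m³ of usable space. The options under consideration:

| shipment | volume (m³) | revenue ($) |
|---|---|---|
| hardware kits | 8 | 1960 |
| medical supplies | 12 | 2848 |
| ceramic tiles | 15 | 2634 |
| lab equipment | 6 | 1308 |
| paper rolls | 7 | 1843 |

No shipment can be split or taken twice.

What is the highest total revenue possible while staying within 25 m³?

By revenue per m³: paper rolls 263.29, hardware kits 245.00, medical supplies 237.33, lab equipment 218.00 lead.
Taking the top-ratio shipments first gives hardware kits + lab equipment + paper rolls for 5111 (21 m³).
Dropping hardware kits frees 8 m³; slotting in medical supplies (12 m³) lifts the total to 5999 at 25 m³.
Next best is hardware kits + lab equipment + paper rolls at 5111 (21 m³) — short by 888.

5999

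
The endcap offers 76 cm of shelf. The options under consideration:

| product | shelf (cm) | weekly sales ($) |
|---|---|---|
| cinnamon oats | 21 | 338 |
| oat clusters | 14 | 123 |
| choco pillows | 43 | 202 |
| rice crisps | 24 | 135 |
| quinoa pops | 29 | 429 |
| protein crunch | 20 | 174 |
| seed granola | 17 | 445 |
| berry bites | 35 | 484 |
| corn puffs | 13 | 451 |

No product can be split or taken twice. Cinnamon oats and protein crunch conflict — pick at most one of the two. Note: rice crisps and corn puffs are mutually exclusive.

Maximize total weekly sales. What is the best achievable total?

1448

Ranking by ratio (weekly sales/cm): corn puffs 34.69, seed granola 26.18, cinnamon oats 16.10, quinoa pops 14.79.
Filling by ratio: cinnamon oats + oat clusters + seed granola + corn puffs for 1357, with 11 cm left unused.
Replace cinnamon oats with quinoa pops: the trade gains 91 net, giving 1448 at 73 cm.
The spare 3 cm is too small for any remaining product, and no feasible exchange beats 1448.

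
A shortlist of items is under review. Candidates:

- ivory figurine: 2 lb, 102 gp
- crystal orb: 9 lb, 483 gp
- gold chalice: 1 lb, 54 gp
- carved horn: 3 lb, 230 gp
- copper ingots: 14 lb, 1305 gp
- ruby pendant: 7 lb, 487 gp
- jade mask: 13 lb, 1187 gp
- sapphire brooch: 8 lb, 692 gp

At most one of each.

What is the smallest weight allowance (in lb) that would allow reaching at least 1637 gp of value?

Look for the lowest-weight combination reaching 1637.
Taking ivory figurine + carved horn + copper ingots gives 1637 (≥ 1637) for 19 lb.
Any bundle with less than 19 lb falls short of 1637.

19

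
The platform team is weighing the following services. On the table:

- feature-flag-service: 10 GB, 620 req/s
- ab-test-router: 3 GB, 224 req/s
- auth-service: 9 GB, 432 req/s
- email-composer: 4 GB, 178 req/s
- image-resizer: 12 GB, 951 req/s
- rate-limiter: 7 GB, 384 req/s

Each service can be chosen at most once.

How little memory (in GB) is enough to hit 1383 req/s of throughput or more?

Minimise GB subject to total throughput ≥ 1383.
auth-service + image-resizer reaches 1383 using 21 GB.
Any bundle with less than 21 GB falls short of 1383.

21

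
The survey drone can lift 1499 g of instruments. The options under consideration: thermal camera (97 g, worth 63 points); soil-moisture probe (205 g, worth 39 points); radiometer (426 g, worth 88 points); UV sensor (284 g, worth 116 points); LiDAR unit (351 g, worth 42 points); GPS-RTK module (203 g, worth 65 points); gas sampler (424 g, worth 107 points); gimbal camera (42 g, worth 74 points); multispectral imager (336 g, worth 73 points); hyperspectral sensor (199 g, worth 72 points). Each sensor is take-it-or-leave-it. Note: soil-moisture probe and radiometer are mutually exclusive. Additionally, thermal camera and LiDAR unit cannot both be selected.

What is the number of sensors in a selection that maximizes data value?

7

Best achievable data value is 536.
thermal camera + soil-moisture probe + UV sensor + GPS-RTK module + gas sampler + gimbal camera + hyperspectral sensor hits 536 at 1454 g.
All optima have 7 sensors.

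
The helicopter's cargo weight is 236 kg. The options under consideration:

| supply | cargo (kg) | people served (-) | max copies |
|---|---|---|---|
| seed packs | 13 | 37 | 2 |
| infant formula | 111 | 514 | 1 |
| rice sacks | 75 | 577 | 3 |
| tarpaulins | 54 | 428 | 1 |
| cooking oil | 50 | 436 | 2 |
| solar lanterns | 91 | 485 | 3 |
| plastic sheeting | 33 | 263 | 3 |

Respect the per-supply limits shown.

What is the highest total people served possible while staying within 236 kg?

Ranking by ratio (people served/kg): cooking oil 8.72, plastic sheeting 7.97, tarpaulins 7.93.
The ratio heuristic lands on 2×seed packs + 2×cooking oil + 3×plastic sheeting (1735) but leaves 11 kg idle.
Replace 2×seed packs and 3×plastic sheeting with rice sacks + tarpaulins: the trade gains 142 net, giving 1877 at 229 kg.
Nothing else within 236 kg beats 1877.

1877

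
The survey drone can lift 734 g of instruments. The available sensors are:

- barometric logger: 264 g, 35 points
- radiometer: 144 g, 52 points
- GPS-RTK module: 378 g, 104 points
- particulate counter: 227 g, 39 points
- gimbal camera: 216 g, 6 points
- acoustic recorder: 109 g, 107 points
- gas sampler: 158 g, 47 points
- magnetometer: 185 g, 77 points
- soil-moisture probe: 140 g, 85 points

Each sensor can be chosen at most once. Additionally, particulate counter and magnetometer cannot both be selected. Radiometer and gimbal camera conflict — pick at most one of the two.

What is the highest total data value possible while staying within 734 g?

By data value per g: acoustic recorder 0.98, soil-moisture probe 0.61, magnetometer 0.42, radiometer 0.36 lead.
Taking radiometer + acoustic recorder + magnetometer + soil-moisture probe: 578 g used, 321 in data value.
Runner-up acoustic recorder + gas sampler + magnetometer + soil-moisture probe tops out at 316.

321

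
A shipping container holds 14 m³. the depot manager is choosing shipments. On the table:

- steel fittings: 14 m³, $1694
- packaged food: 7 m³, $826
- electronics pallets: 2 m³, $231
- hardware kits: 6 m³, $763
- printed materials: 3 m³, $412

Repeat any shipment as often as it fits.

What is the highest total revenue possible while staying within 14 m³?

1879

Best packing: electronics pallets + 4×printed materials — 14 m³, 1879 total.
Nothing else within 14 m³ beats 1879.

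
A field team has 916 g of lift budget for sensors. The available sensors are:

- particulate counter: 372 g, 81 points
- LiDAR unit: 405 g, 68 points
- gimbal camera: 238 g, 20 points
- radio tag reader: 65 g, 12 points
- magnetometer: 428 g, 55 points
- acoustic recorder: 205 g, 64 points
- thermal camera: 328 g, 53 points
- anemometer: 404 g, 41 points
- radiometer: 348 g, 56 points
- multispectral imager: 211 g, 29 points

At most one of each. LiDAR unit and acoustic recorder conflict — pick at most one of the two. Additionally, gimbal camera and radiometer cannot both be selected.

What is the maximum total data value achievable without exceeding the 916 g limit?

By data value per g: acoustic recorder 0.31, particulate counter 0.22, radio tag reader 0.18 lead.
A density-first pass picks particulate counter + radio tag reader + acoustic recorder + multispectral imager — 186 at 853 g.
Dropping radio tag reader and multispectral imager frees 276 g; slotting in thermal camera (328 g) lifts the total to 198 at 905 g.

198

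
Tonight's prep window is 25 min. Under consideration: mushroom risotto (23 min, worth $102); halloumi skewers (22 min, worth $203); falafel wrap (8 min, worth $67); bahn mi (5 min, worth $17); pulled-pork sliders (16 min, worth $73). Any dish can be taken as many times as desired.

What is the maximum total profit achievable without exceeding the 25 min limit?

203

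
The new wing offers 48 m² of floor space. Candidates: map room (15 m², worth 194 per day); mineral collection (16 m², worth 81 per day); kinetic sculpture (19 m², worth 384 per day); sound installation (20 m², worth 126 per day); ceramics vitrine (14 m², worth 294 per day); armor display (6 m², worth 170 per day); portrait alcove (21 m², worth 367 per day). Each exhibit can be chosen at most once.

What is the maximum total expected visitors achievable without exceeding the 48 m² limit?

921

Density check — armor display 28.33, ceramics vitrine 21.00, kinetic sculpture 20.21, portrait alcove 17.48 are the best per m².
The ratio heuristic lands on kinetic sculpture + ceramics vitrine + armor display (848) but leaves 9 m² idle.
Dropping ceramics vitrine frees 14 m²; slotting in portrait alcove (21 m²) lifts the total to 921 at 46 m².
The closest alternative, map room + kinetic sculpture + ceramics vitrine, reaches only 872.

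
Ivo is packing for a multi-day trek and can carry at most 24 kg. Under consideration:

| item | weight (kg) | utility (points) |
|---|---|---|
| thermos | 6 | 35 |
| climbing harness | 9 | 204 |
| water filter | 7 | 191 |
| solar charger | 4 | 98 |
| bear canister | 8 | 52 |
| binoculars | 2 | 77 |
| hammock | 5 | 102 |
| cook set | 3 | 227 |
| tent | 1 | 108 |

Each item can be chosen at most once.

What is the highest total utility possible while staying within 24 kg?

828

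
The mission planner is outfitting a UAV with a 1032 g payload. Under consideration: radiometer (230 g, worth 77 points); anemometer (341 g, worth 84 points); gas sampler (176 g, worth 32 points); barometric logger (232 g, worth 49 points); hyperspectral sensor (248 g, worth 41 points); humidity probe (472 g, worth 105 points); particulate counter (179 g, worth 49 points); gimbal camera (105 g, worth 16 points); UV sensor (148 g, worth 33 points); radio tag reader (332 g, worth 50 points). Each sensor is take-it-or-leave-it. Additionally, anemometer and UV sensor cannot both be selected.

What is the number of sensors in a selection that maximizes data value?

Best achievable data value is 264.
For example radiometer + humidity probe + particulate counter + UV sensor achieves it, using 1029 g.
Every optimal selection uses 4 sensors.

4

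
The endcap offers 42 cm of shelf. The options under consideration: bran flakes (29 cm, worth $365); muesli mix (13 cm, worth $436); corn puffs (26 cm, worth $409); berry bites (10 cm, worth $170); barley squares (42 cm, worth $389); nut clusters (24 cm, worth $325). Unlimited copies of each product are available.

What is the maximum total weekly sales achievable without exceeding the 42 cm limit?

1308

Density check — muesli mix 33.54, berry bites 17.00, corn puffs 15.73, nut clusters 13.54 are the best per cm.
The ratio ordering already packs tightly: 3×muesli mix, 39 cm, 1308.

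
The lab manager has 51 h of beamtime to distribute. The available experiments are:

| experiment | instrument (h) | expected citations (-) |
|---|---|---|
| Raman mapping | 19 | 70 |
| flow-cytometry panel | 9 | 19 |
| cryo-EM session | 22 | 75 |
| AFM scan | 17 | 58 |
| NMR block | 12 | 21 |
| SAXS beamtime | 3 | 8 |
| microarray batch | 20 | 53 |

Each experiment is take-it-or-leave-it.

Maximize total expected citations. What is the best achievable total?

164

The ratio heuristic lands on Raman mapping + flow-cytometry panel + AFM scan + SAXS beamtime (155) but leaves 3 h idle.
The 20 h tied up in AFM scan and SAXS beamtime is better spent on cryo-EM session — total rises to 164 (50 h).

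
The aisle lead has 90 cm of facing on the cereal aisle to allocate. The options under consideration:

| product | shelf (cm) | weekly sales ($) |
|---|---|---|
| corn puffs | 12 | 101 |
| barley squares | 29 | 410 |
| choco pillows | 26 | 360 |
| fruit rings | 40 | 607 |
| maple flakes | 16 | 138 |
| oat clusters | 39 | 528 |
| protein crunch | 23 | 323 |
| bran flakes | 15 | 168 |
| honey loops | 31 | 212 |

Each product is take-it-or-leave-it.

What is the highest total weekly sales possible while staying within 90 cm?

Filling by ratio: barley squares + fruit rings + bran flakes for 1185, with 6 cm left unused.
The 44 cm tied up in barley squares and bran flakes is better spent on choco pillows + protein crunch — total rises to 1290 (89 cm).
Next best is choco pillows + oat clusters + protein crunch at 1211 (88 cm) — short by 79.

1290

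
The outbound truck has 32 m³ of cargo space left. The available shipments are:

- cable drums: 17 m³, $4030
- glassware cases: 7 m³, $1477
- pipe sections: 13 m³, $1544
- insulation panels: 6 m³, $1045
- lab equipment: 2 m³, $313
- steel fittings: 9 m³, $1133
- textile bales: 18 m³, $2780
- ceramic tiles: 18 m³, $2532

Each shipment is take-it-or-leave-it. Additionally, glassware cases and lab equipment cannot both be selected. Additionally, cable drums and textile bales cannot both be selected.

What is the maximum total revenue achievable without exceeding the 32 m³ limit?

6552

Density check — cable drums 237.06, glassware cases 211.00, insulation panels 174.17, lab equipment 156.50 are the best per m³.
Best packing: cable drums + glassware cases + insulation panels — 30 m³, 6552 total.
The closest alternative, cable drums + insulation panels + steel fittings, reaches only 6208.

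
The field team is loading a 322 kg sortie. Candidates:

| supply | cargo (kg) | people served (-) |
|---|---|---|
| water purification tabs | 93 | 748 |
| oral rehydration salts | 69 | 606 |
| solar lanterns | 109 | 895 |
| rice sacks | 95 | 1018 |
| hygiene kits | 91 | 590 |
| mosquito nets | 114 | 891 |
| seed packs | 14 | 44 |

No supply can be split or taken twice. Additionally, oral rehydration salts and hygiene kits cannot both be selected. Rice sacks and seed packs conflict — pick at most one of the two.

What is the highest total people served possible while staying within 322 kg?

2804

Solar lanterns + rice sacks + mosquito nets uses 318 of the 322 kg and totals 2804.
Every other selection either busts 322 kg or breaks a pairing rule or fails to beat 2804.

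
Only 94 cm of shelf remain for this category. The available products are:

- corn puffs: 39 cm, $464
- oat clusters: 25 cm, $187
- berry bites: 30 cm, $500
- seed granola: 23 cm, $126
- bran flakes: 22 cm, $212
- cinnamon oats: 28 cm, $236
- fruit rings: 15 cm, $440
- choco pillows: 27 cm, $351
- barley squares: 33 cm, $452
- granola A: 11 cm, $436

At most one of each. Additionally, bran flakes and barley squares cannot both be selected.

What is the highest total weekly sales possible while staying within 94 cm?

1828

Berry bites + fruit rings + barley squares + granola A uses 89 of the 94 cm and totals 1828.
An exhaustive check of the 1024 subsets confirms 1828.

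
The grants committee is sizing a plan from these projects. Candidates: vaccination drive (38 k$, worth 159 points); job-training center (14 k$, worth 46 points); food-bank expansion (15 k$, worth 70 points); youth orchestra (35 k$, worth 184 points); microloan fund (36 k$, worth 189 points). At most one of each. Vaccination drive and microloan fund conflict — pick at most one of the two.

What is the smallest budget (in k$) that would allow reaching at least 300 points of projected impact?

64

Need the lightest bundle worth ≥ 300.
job-training center + food-bank expansion + youth orchestra: 300 projected impact at 64 k$.
No combination under 64 k$ hits 300.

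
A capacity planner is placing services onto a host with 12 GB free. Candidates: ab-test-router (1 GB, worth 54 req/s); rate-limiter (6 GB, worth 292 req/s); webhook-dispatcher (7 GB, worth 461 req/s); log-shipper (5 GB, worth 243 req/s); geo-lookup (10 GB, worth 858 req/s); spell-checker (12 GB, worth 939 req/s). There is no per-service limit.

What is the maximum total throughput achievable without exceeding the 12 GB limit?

Taking 2×ab-test-router + geo-lookup: 12 GB used, 966 in throughput.
Nothing else within 12 GB beats 966.

966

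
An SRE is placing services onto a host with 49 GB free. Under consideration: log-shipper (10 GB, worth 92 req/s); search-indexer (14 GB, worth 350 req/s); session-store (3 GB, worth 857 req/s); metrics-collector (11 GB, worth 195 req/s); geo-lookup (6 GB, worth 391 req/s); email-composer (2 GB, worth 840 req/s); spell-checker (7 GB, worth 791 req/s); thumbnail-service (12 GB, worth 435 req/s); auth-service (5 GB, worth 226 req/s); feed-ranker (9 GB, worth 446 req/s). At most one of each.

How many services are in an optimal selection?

Best achievable throughput is 3986.
One optimal bundle: session-store + geo-lookup + email-composer + spell-checker + thumbnail-service + auth-service + feed-ranker (44 GB).
Any selection reaching 3986 contains exactly 7 services.

7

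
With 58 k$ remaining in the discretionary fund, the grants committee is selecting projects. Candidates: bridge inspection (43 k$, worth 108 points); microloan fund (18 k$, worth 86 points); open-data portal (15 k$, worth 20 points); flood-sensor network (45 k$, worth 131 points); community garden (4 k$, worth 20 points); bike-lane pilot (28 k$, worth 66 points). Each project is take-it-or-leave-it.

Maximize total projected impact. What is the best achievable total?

By projected impact per k$: community garden 5.00, microloan fund 4.78, flood-sensor network 2.91, bridge inspection 2.51 lead.
Microloan fund + community garden + bike-lane pilot uses 50 of the 58 k$ and totals 172.
Next best is microloan fund + bike-lane pilot at 152 (46 k$) — short by 20.

172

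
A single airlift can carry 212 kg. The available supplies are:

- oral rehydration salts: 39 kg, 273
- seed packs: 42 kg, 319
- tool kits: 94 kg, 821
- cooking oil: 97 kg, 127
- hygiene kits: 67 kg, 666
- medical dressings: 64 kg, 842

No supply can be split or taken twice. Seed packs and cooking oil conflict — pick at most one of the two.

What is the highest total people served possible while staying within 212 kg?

2100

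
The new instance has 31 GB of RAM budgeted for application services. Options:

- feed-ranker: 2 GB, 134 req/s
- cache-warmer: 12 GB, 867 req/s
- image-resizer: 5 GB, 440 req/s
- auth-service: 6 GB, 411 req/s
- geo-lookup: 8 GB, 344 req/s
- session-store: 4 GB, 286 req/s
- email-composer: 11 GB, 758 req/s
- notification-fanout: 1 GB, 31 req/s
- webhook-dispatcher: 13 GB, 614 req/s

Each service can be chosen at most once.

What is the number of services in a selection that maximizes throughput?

5

The maximum throughput within 31 GB is 2230.
For example feed-ranker + cache-warmer + image-resizer + email-composer + notification-fanout achieves it, using 31 GB.
Any selection reaching 2230 contains exactly 5 services.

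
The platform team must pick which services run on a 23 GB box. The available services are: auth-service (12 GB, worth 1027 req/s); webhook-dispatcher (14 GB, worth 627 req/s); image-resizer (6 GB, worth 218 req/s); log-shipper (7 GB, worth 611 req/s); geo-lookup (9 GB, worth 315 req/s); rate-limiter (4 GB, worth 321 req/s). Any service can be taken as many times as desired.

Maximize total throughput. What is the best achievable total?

1959

By throughput per GB: log-shipper 87.29, auth-service 85.58, rate-limiter 80.25, webhook-dispatcher 44.79 lead.
Greedy by ratio would take 3×log-shipper: 21 GB used, total 1833.
Replace 2×log-shipper with auth-service + rate-limiter: the trade gains 126 net, giving 1959 at 23 GB.
No other feasible combination exceeds 1959.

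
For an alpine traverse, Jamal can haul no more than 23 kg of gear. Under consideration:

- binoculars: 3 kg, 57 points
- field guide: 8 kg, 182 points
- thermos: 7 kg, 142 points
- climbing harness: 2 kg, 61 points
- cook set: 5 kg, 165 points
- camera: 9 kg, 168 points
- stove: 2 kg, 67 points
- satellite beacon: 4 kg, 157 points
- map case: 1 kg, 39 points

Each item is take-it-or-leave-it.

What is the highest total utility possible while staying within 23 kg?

671

Taking field guide + climbing harness + cook set + stove + satellite beacon + map case: 22 kg used, 671 in utility.
Runner-up binoculars + field guide + cook set + stove + satellite beacon + map case tops out at 667.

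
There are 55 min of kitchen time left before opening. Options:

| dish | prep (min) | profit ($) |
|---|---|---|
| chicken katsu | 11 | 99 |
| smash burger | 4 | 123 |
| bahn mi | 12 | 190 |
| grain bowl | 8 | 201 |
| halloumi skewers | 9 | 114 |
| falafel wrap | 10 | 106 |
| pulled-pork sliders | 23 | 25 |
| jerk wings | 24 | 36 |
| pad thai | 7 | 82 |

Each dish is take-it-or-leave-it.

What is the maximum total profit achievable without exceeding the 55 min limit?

833

Taking the top-ratio dishes first gives smash burger + bahn mi + grain bowl + halloumi skewers + falafel wrap + pad thai for 816 (50 min).
The 7 min tied up in pad thai is better spent on chicken katsu — total rises to 833 (54 min).
Next best is smash burger + bahn mi + grain bowl + halloumi skewers + falafel wrap + pad thai at 816 (50 min) — short by 17.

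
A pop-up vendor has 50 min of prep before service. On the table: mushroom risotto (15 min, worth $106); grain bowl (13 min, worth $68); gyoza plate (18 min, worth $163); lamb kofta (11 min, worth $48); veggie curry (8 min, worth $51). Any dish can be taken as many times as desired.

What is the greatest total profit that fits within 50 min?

By profit per min: gyoza plate 9.06, mushroom risotto 7.07, veggie curry 6.38, grain bowl 5.23 lead.
Taking the top-ratio dishes first gives 2×gyoza plate + veggie curry for 377 (44 min).
Replace veggie curry with grain bowl: the trade gains 17 net, giving 394 at 49 min.
No other feasible combination exceeds 394.

394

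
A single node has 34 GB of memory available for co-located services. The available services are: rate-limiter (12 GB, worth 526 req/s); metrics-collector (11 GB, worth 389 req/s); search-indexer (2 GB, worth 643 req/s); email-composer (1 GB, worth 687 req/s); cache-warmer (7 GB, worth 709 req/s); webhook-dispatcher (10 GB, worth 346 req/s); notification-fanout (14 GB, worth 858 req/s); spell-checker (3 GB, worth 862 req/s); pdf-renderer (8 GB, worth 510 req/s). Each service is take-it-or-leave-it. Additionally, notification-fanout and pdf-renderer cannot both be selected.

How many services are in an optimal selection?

6

Best achievable throughput is 3937.
rate-limiter + search-indexer + email-composer + cache-warmer + spell-checker + pdf-renderer hits 3937 at 33 GB.
Any selection reaching 3937 contains exactly 6 services.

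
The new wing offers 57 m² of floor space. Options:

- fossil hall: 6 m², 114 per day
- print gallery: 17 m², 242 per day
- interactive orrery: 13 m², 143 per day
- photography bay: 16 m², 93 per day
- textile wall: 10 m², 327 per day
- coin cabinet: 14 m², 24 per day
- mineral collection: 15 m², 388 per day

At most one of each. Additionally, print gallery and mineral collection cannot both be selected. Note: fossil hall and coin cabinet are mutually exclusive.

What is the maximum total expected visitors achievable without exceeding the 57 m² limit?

Best packing: fossil hall + interactive orrery + textile wall + mineral collection — 44 m², 972 total.

972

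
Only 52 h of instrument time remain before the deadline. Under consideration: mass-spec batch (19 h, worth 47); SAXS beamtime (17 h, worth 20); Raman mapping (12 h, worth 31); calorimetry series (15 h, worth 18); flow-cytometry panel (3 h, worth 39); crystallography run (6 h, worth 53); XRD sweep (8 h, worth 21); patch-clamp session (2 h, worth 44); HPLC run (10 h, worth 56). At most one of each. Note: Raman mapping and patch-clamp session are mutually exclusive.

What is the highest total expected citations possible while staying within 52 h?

260

Taking mass-spec batch + flow-cytometry panel + crystallography run + XRD sweep + patch-clamp session + HPLC run: 48 h used, 260 in expected citations.
Runner-up mass-spec batch + flow-cytometry panel + crystallography run + patch-clamp session + HPLC run tops out at 239.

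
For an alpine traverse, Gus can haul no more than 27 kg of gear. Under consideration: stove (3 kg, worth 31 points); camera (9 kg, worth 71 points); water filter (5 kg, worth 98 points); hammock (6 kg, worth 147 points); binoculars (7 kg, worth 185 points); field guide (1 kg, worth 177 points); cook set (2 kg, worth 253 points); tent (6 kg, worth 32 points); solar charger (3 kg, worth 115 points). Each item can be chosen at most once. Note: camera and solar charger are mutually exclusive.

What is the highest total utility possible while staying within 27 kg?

Stove + water filter + hammock + binoculars + field guide + cook set + solar charger uses 27 of the 27 kg and totals 1006.
No other feasible combination exceeds 1006.

1006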